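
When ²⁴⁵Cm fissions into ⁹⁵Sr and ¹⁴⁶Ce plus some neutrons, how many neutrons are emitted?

Conserve mass number: 245 = 95 + 146 + k, so k = 245 − 241 = 4.
Check atomic number: 96 = 38 + 58 + 0 = 96. ✓

4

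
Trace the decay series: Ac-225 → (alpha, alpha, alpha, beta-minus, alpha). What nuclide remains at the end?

Pb-209

Start: (A, Z) = (225, 89).
After α: (221, 87).
After α: (217, 85).
After α: (213, 83).
After β⁻: (213, 84).
After α: (209, 82).
Z = 82 is lead.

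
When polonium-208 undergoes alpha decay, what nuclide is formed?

Pb-204

Alpha decay: mass number changes by -4, atomic number by -2.
A: 208 − 4 = 204; Z: 84 − 2 = 82.
Z = 82 is lead, so the daughter is lead-204.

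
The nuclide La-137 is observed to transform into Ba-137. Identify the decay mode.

ΔA = 137 − 137 = 0; ΔZ = 56 − 57 = -1.
A is unchanged and Z drops by 1 — a proton has become a neutron (β⁺ emission or electron capture).

beta-plus decay or electron capture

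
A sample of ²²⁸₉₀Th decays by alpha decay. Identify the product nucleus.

Ra-224

Alpha decay: mass number changes by -4, atomic number by -2.
A: 228 − 4 = 224; Z: 90 − 2 = 88.
Z = 88 is radium, so the daughter is ²²⁴₈₈Ra.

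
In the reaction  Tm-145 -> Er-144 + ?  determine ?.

Conserve mass number: 145 = 144 + A, so A = 1.
Conserve atomic number: 69 = 68 + Z, so Z = 1.
A = 1 and Z = 1 is H-1 — a proton.

proton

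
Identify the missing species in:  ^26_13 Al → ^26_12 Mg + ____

positron

Conserve mass number: 26 = 26 + A, so A = 0.
Conserve atomic number: 13 = 12 + Z, so Z = 1.
A = 0 and Z = 1 is ^0_1 e — a positron.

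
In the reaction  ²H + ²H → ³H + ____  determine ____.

Conserve mass number: 2 + 2 = 3 + A, so A = 1.
Conserve atomic number: 1 + 1 = 1 + Z, so Z = 1.
A = 1 and Z = 1 is ¹H — a proton.

proton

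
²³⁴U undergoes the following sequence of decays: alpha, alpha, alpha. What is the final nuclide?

Rn-222

Start: (A, Z) = (234, 92).
After α: (230, 90).
After α: (226, 88).
After α: (222, 86).
Z = 86 is radon.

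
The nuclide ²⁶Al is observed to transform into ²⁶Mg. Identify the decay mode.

ΔA = 26 − 26 = 0; ΔZ = 12 − 13 = -1.
A is unchanged and Z drops by 1 — a proton has become a neutron (β⁺ emission or electron capture).

beta-plus decay or electron capture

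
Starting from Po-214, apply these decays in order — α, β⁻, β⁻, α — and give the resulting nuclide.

Start: (A, Z) = (214, 84).
After α: (210, 82).
After β⁻: (210, 83).
After β⁻: (210, 84).
After α: (206, 82).
Z = 82 is lead.

Pb-206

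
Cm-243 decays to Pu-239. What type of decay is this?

ΔA = 239 − 243 = -4; ΔZ = 94 − 96 = -2.
A drops by 4 and Z drops by 2 — the signature of alpha emission.

alpha decay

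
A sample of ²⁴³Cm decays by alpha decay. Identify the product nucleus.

Alpha decay: mass number changes by -4, atomic number by -2.
A: 243 − 4 = 239; Z: 96 − 2 = 94.
Z = 94 is plutonium, so the daughter is ²³⁹Pu.

Pu-239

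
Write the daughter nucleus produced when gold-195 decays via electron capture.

Pt-195

Electron capture: mass number changes by +0, atomic number by -1.
A: 195 = 195; Z: 79 − 1 = 78.
Z = 78 is platinum, so the daughter is platinum-195.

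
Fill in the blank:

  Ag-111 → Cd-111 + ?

Conserve mass number: 111 = 111 + A, so A = 0.
Conserve atomic number: 47 = 48 + Z, so Z = -1.
A = 0 and Z = -1 is e⁻ — a beta-minus particle.

beta-minus particle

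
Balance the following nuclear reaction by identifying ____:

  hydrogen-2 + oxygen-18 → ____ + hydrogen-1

Conserve mass number: 2 + 18 = A + 1, so A = 19.
Conserve atomic number: 1 + 8 = Z + 1, so Z = 8.
Z = 8 is oxygen, so the species is oxygen-19.

O-19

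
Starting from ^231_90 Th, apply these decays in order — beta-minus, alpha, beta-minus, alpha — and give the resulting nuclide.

Start: (A, Z) = (231, 90).
After β⁻: (231, 91).
After α: (227, 89).
After β⁻: (227, 90).
After α: (223, 88).
Z = 88 is radium.

Ra-223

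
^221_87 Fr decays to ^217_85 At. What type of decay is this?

alpha decay

ΔA = 217 − 221 = -4; ΔZ = 85 − 87 = -2.
A drops by 4 and Z drops by 2 — the signature of alpha emission.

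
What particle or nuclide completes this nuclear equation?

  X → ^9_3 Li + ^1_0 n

Li-10

Conserve mass number: A = 9 + 1, so A = 10.
Conserve atomic number: Z = 3 + 0, so Z = 3.
Z = 3 is lithium, so the species is ^10_3 Li.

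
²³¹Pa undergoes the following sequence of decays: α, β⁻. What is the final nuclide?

Start: (A, Z) = (231, 91).
After α: (227, 89).
After β⁻: (227, 90).
Z = 90 is thorium.

Th-227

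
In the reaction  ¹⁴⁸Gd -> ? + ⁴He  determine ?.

Conserve mass number: 148 = A + 4, so A = 144.
Conserve atomic number: 64 = Z + 2, so Z = 62.
Z = 62 is samarium, so the species is ¹⁴⁴Sm.

Sm-144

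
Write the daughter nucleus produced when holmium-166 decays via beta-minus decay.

Beta-minus decay: mass number changes by +0, atomic number by +1.
A: 166 = 166; Z: 67 + 1 = 68.
Z = 68 is erbium, so the daughter is erbium-166.

Er-166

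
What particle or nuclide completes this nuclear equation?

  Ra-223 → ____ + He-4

Conserve mass number: 223 = A + 4, so A = 219.
Conserve atomic number: 88 = Z + 2, so Z = 86.
Z = 86 is radon, so the species is Rn-219.

Rn-219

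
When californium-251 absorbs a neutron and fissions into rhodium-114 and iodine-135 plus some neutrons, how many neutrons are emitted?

Conserve mass number: 252 = 114 + 135 + k, so k = 252 − 249 = 3.
Check atomic number: 98 = 45 + 53 + 0 = 98. ✓

3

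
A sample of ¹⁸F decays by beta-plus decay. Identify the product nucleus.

Beta-plus decay: mass number changes by +0, atomic number by -1.
A: 18 = 18; Z: 9 − 1 = 8.
Z = 8 is oxygen, so the daughter is ¹⁸O.

O-18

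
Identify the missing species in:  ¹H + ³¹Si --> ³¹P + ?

Conserve mass number: 1 + 31 = 31 + A, so A = 1.
Conserve atomic number: 1 + 14 = 15 + Z, so Z = 0.
A = 1 and Z = 0 is ¹n — a neutron.

neutron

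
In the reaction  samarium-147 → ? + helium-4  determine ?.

Nd-143

Conserve mass number: 147 = A + 4, so A = 143.
Conserve atomic number: 62 = Z + 2, so Z = 60.
Z = 60 is neodymium, so the species is neodymium-143.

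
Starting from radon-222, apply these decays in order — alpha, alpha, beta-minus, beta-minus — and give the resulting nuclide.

Po-214

Start: (A, Z) = (222, 86).
After α: (218, 84).
After α: (214, 82).
After β⁻: (214, 83).
After β⁻: (214, 84).
Z = 84 is polonium.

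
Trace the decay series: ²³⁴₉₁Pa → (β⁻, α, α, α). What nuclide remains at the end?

Rn-222

Start: (A, Z) = (234, 91).
After β⁻: (234, 92).
After α: (230, 90).
After α: (226, 88).
After α: (222, 86).
Z = 86 is radon.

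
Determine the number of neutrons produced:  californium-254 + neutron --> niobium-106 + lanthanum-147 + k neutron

2

Conserve mass number: 255 = 106 + 147 + k, so k = 255 − 253 = 2.
Check atomic number: 98 = 41 + 57 + 0 = 98. ✓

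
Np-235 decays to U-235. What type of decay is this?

ΔA = 235 − 235 = 0; ΔZ = 92 − 93 = -1.
A is unchanged and Z drops by 1 — a proton has become a neutron (β⁺ emission or electron capture).

beta-plus decay or electron capture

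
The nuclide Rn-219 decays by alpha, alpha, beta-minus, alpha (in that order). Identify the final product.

Tl-207

Start: (A, Z) = (219, 86).
After α: (215, 84).
After α: (211, 82).
After β⁻: (211, 83).
After α: (207, 81).
Z = 81 is thallium.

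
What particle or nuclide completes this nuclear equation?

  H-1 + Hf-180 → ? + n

Ta-180

Conserve mass number: 1 + 180 = A + 1, so A = 180.
Conserve atomic number: 1 + 72 = Z + 0, so Z = 73.
Z = 73 is tantalum, so the species is Ta-180.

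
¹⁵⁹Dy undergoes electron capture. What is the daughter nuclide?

Electron capture: mass number changes by +0, atomic number by -1.
A: 159 = 159; Z: 66 − 1 = 65.
Z = 65 is terbium, so the daughter is ¹⁵⁹Tb.

Tb-159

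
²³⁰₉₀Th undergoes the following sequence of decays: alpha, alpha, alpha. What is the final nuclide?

Po-218

Start: (A, Z) = (230, 90).
After α: (226, 88).
After α: (222, 86).
After α: (218, 84).
Z = 84 is polonium.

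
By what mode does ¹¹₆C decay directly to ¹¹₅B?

ΔA = 11 − 11 = 0; ΔZ = 5 − 6 = -1.
A is unchanged and Z drops by 1 — a proton has become a neutron (β⁺ emission or electron capture).

beta-plus decay or electron capture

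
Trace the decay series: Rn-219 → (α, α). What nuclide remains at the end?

Pb-211

Start: (A, Z) = (219, 86).
After α: (215, 84).
After α: (211, 82).
Z = 82 is lead.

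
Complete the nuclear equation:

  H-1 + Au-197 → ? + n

Conserve mass number: 1 + 197 = A + 1, so A = 197.
Conserve atomic number: 1 + 79 = Z + 0, so Z = 80.
Z = 80 is mercury, so the species is Hg-197.

Hg-197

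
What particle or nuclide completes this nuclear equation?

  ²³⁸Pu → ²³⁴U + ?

alpha particle

Conserve mass number: 238 = 234 + A, so A = 4.
Conserve atomic number: 94 = 92 + Z, so Z = 2.
A = 4 and Z = 2 is ⁴He — an alpha particle.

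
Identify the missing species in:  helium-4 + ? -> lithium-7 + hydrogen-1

Conserve mass number: 4 + A = 7 + 1, so A = 4.
Conserve atomic number: 2 + Z = 3 + 1, so Z = 2.
A = 4 and Z = 2 is helium-4 — an alpha particle.

alpha particle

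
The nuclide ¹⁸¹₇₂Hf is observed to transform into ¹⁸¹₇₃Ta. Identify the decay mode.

beta-minus decay

ΔA = 181 − 181 = 0; ΔZ = 73 − 72 = +1.
A is unchanged and Z rises by 1 — a neutron has become a proton (β⁻ decay).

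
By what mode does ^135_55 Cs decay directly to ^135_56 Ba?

ΔA = 135 − 135 = 0; ΔZ = 56 − 55 = +1.
A is unchanged and Z rises by 1 — a neutron has become a proton (β⁻ decay).

beta-minus decay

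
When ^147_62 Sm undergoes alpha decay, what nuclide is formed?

Alpha decay: mass number changes by -4, atomic number by -2.
A: 147 − 4 = 143; Z: 62 − 2 = 60.
Z = 60 is neodymium, so the daughter is ^143_60 Nd.

Nd-143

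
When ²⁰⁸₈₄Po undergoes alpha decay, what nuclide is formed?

Alpha decay: mass number changes by -4, atomic number by -2.
A: 208 − 4 = 204; Z: 84 − 2 = 82.
Z = 82 is lead, so the daughter is ²⁰⁴₈₂Pb.

Pb-204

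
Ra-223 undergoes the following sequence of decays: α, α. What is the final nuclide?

Start: (A, Z) = (223, 88).
After α: (219, 86).
After α: (215, 84).
Z = 84 is polonium.

Po-215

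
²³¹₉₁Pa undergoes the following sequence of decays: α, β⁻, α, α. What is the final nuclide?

Rn-219

Start: (A, Z) = (231, 91).
After α: (227, 89).
After β⁻: (227, 90).
After α: (223, 88).
After α: (219, 86).
Z = 86 is radon.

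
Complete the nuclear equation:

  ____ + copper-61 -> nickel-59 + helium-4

Conserve mass number: A + 61 = 59 + 4, so A = 2.
Conserve atomic number: Z + 29 = 28 + 2, so Z = 1.
A = 2 and Z = 1 is hydrogen-2 — a deuteron.

deuteron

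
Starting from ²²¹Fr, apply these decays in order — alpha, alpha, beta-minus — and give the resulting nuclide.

Po-213

Start: (A, Z) = (221, 87).
After α: (217, 85).
After α: (213, 83).
After β⁻: (213, 84).
Z = 84 is polonium.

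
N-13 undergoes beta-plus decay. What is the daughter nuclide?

C-13

Beta-plus decay: mass number changes by +0, atomic number by -1.
A: 13 = 13; Z: 7 − 1 = 6.
Z = 6 is carbon, so the daughter is C-13.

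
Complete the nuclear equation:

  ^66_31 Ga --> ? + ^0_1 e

Conserve mass number: 66 = A + 0, so A = 66.
Conserve atomic number: 31 = Z + 1, so Z = 30.
Z = 30 is zinc, so the species is ^66_30 Zn.

Zn-66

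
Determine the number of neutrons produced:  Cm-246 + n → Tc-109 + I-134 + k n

4

Conserve mass number: 247 = 109 + 134 + k, so k = 247 − 243 = 4.
Check atomic number: 96 = 43 + 53 + 0 = 96. ✓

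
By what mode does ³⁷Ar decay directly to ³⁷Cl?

beta-plus decay or electron capture

ΔA = 37 − 37 = 0; ΔZ = 17 − 18 = -1.
A is unchanged and Z drops by 1 — a proton has become a neutron (β⁺ emission or electron capture).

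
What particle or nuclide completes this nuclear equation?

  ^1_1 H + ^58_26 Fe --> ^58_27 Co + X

Conserve mass number: 1 + 58 = 58 + A, so A = 1.
Conserve atomic number: 1 + 26 = 27 + Z, so Z = 0.
A = 1 and Z = 0 is ^1_0 n — a neutron.

neutron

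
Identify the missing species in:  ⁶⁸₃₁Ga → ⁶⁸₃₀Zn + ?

Conserve mass number: 68 = 68 + A, so A = 0.
Conserve atomic number: 31 = 30 + Z, so Z = 1.
A = 0 and Z = 1 is ⁰₁e — a positron.

positron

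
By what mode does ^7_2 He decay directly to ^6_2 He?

ΔA = 6 − 7 = -1; ΔZ = 2 − 2 = +0.
A drops by 1 with Z unchanged — a neutron was emitted.

neutron emission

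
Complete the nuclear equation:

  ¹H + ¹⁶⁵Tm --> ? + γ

Conserve mass number: 1 + 165 = A + 0, so A = 166.
Conserve atomic number: 1 + 69 = Z + 0, so Z = 70.
Z = 70 is ytterbium, so the species is ¹⁶⁶Yb.

Yb-166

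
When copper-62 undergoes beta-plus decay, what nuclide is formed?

Beta-plus decay: mass number changes by +0, atomic number by -1.
A: 62 = 62; Z: 29 − 1 = 28.
Z = 28 is nickel, so the daughter is nickel-62.

Ni-62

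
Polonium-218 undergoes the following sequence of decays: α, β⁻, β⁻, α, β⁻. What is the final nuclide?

Bi-210

Start: (A, Z) = (218, 84).
After α: (214, 82).
After β⁻: (214, 83).
After β⁻: (214, 84).
After α: (210, 82).
After β⁻: (210, 83).
Z = 83 is bismuth.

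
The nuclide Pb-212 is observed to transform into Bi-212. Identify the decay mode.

ΔA = 212 − 212 = 0; ΔZ = 83 − 82 = +1.
A is unchanged and Z rises by 1 — a neutron has become a proton (β⁻ decay).

beta-minus decay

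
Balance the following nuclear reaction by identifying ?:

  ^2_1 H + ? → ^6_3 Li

Conserve mass number: 2 + A = 6, so A = 4.
Conserve atomic number: 1 + Z = 3, so Z = 2.
A = 4 and Z = 2 is ^4_2 He — an alpha particle.

alpha particle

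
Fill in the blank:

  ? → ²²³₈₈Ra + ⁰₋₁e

Conserve mass number: A = 223 + 0, so A = 223.
Conserve atomic number: Z = 88 − 1, so Z = 87.
Z = 87 is francium, so the species is ²²³₈₇Fr.

Fr-223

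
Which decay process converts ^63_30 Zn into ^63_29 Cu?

ΔA = 63 − 63 = 0; ΔZ = 29 − 30 = -1.
A is unchanged and Z drops by 1 — a proton has become a neutron (β⁺ emission or electron capture).

beta-plus decay or electron capture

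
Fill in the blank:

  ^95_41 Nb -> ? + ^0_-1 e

Conserve mass number: 95 = A + 0, so A = 95.
Conserve atomic number: 41 = Z − 1, so Z = 42.
Z = 42 is molybdenum, so the species is ^95_42 Mo.

Mo-95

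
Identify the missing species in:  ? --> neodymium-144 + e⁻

Conserve mass number: A = 144 + 0, so A = 144.
Conserve atomic number: Z = 60 − 1, so Z = 59.
Z = 59 is praseodymium, so the species is praseodymium-144.

Pr-144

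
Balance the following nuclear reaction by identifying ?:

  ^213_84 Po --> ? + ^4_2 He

Conserve mass number: 213 = A + 4, so A = 209.
Conserve atomic number: 84 = Z + 2, so Z = 82.
Z = 82 is lead, so the species is ^209_82 Pb.

Pb-209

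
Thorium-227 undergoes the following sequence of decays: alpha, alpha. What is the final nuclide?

Start: (A, Z) = (227, 90).
After α: (223, 88).
After α: (219, 86).
Z = 86 is radon.

Rn-219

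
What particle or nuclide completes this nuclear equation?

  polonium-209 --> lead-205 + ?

alpha particle

Conserve mass number: 209 = 205 + A, so A = 4.
Conserve atomic number: 84 = 82 + Z, so Z = 2.
A = 4 and Z = 2 is helium-4 — an alpha particle.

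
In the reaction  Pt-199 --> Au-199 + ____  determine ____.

beta-minus particle

Conserve mass number: 199 = 199 + A, so A = 0.
Conserve atomic number: 78 = 79 + Z, so Z = -1.
A = 0 and Z = -1 is e⁻ — a beta-minus particle.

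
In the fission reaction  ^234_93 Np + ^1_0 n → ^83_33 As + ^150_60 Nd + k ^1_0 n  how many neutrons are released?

2

Conserve mass number: 235 = 83 + 150 + k, so k = 235 − 233 = 2.
Check atomic number: 93 = 33 + 60 + 0 = 93. ✓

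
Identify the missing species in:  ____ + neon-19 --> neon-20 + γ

Conserve mass number: A + 19 = 20 + 0, so A = 1.
Conserve atomic number: Z + 10 = 10 + 0, so Z = 0.
A = 1 and Z = 0 is neutron — a neutron.

neutron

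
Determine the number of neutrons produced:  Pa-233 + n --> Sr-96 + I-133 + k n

Conserve mass number: 234 = 96 + 133 + k, so k = 234 − 229 = 5.
Check atomic number: 91 = 38 + 53 + 0 = 91. ✓

5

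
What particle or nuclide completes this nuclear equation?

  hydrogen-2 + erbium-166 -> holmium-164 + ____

alpha particle

Conserve mass number: 2 + 166 = 164 + A, so A = 4.
Conserve atomic number: 1 + 68 = 67 + Z, so Z = 2.
A = 4 and Z = 2 is helium-4 — an alpha particle.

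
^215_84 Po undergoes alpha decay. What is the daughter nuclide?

Pb-211

Alpha decay: mass number changes by -4, atomic number by -2.
A: 215 − 4 = 211; Z: 84 − 2 = 82.
Z = 82 is lead, so the daughter is ^211_82 Pb.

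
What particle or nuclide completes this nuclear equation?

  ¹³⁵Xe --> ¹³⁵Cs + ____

beta-minus particle

Conserve mass number: 135 = 135 + A, so A = 0.
Conserve atomic number: 54 = 55 + Z, so Z = -1.
A = 0 and Z = -1 is e⁻ — a beta-minus particle.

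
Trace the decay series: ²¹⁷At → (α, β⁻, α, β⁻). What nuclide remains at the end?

Start: (A, Z) = (217, 85).
After α: (213, 83).
After β⁻: (213, 84).
After α: (209, 82).
After β⁻: (209, 83).
Z = 83 is bismuth.

Bi-209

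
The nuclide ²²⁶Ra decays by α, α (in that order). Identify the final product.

Start: (A, Z) = (226, 88).
After α: (222, 86).
After α: (218, 84).
Z = 84 is polonium.

Po-218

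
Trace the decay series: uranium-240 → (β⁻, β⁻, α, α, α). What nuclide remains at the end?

Ra-228

Start: (A, Z) = (240, 92).
After β⁻: (240, 93).
After β⁻: (240, 94).
After α: (236, 92).
After α: (232, 90).
After α: (228, 88).
Z = 88 is radium.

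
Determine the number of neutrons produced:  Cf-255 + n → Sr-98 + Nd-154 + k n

4

Conserve mass number: 256 = 98 + 154 + k, so k = 256 − 252 = 4.
Check atomic number: 98 = 38 + 60 + 0 = 98. ✓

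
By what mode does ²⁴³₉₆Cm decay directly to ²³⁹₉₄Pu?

ΔA = 239 − 243 = -4; ΔZ = 94 − 96 = -2.
A drops by 4 and Z drops by 2 — the signature of alpha emission.

alpha decay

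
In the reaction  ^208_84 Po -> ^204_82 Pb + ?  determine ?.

alpha particle

Conserve mass number: 208 = 204 + A, so A = 4.
Conserve atomic number: 84 = 82 + Z, so Z = 2.
A = 4 and Z = 2 is ^4_2 He — an alpha particle.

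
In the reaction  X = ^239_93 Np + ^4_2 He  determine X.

Am-243

Conserve mass number: A = 239 + 4, so A = 243.
Conserve atomic number: Z = 93 + 2, so Z = 95.
Z = 95 is americium, so the species is ^243_95 Am.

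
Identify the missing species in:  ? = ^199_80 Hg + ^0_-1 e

Conserve mass number: A = 199 + 0, so A = 199.
Conserve atomic number: Z = 80 − 1, so Z = 79.
Z = 79 is gold, so the species is ^199_79 Au.

Au-199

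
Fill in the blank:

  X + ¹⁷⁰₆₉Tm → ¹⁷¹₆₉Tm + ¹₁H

deuteron

Conserve mass number: A + 170 = 171 + 1, so A = 2.
Conserve atomic number: Z + 69 = 69 + 1, so Z = 1.
A = 2 and Z = 1 is ²₁H — a deuteron.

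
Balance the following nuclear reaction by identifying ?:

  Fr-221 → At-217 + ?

Conserve mass number: 221 = 217 + A, so A = 4.
Conserve atomic number: 87 = 85 + Z, so Z = 2.
A = 4 and Z = 2 is He-4 — an alpha particle.

alpha particle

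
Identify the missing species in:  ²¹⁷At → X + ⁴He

Conserve mass number: 217 = A + 4, so A = 213.
Conserve atomic number: 85 = Z + 2, so Z = 83.
Z = 83 is bismuth, so the species is ²¹³Bi.

Bi-213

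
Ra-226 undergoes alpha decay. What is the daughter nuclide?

Alpha decay: mass number changes by -4, atomic number by -2.
A: 226 − 4 = 222; Z: 88 − 2 = 86.
Z = 86 is radon, so the daughter is Rn-222.

Rn-222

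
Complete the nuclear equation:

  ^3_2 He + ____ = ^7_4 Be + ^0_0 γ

alpha particle

Conserve mass number: 3 + A = 7 + 0, so A = 4.
Conserve atomic number: 2 + Z = 4 + 0, so Z = 2.
A = 4 and Z = 2 is ^4_2 He — an alpha particle.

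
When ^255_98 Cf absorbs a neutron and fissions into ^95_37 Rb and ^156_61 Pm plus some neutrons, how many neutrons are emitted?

5

Conserve mass number: 256 = 95 + 156 + k, so k = 256 − 251 = 5.
Check atomic number: 98 = 37 + 61 + 0 = 98. ✓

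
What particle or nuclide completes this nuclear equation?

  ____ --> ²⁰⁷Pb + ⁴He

Po-211

Conserve mass number: A = 207 + 4, so A = 211.
Conserve atomic number: Z = 82 + 2, so Z = 84.
Z = 84 is polonium, so the species is ²¹¹Po.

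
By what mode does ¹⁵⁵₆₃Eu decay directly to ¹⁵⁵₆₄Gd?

ΔA = 155 − 155 = 0; ΔZ = 64 − 63 = +1.
A is unchanged and Z rises by 1 — a neutron has become a proton (β⁻ decay).

beta-minus decay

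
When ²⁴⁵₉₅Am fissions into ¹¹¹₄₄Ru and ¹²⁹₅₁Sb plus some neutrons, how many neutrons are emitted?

Conserve mass number: 245 = 111 + 129 + k, so k = 245 − 240 = 5.
Check atomic number: 95 = 44 + 51 + 0 = 95. ✓

5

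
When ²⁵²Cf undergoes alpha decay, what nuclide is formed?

Cm-248

Alpha decay: mass number changes by -4, atomic number by -2.
A: 252 − 4 = 248; Z: 98 − 2 = 96.
Z = 96 is curium, so the daughter is ²⁴⁸Cm.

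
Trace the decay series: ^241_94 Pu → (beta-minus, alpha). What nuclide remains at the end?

Start: (A, Z) = (241, 94).
After β⁻: (241, 95).
After α: (237, 93).
Z = 93 is neptunium.

Np-237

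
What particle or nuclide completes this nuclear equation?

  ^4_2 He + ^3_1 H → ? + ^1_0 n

Li-6

Conserve mass number: 4 + 3 = A + 1, so A = 6.
Conserve atomic number: 2 + 1 = Z + 0, so Z = 3.
Z = 3 is lithium, so the species is ^6_3 Li.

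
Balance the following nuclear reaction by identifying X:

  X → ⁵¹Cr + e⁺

Mn-51

Conserve mass number: A = 51 + 0, so A = 51.
Conserve atomic number: Z = 24 + 1, so Z = 25.
Z = 25 is manganese, so the species is ⁵¹Mn.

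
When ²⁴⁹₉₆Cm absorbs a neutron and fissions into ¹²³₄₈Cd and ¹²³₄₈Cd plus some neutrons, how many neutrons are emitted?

Conserve mass number: 250 = 123 + 123 + k, so k = 250 − 246 = 4.
Check atomic number: 96 = 48 + 48 + 0 = 96. ✓

4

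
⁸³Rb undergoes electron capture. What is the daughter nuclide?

Electron capture: mass number changes by +0, atomic number by -1.
A: 83 = 83; Z: 37 − 1 = 36.
Z = 36 is krypton, so the daughter is ⁸³Kr.

Kr-83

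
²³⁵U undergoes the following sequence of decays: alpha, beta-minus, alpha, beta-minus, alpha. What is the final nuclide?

Ra-223

Start: (A, Z) = (235, 92).
After α: (231, 90).
After β⁻: (231, 91).
After α: (227, 89).
After β⁻: (227, 90).
After α: (223, 88).
Z = 88 is radium.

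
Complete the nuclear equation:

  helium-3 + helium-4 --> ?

Be-7

Conserve mass number: 3 + 4 = A, so A = 7.
Conserve atomic number: 2 + 2 = Z, so Z = 4.
Z = 4 is beryllium, so the species is beryllium-7.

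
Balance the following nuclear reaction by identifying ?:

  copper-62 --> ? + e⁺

Ni-62

Conserve mass number: 62 = A + 0, so A = 62.
Conserve atomic number: 29 = Z + 1, so Z = 28.
Z = 28 is nickel, so the species is nickel-62.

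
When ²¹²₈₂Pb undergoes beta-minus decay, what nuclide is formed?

Beta-minus decay: mass number changes by +0, atomic number by +1.
A: 212 = 212; Z: 82 + 1 = 83.
Z = 83 is bismuth, so the daughter is ²¹²₈₃Bi.

Bi-212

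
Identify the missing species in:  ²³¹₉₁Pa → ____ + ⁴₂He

Ac-227

Conserve mass number: 231 = A + 4, so A = 227.
Conserve atomic number: 91 = Z + 2, so Z = 89.
Z = 89 is actinium, so the species is ²²⁷₈₉Ac.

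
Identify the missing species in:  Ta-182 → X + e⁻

Conserve mass number: 182 = A + 0, so A = 182.
Conserve atomic number: 73 = Z − 1, so Z = 74.
Z = 74 is tungsten, so the species is W-182.

W-182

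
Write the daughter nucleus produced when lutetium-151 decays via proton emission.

Yb-150

Proton emission: mass number changes by -1, atomic number by -1.
A: 151 − 1 = 150; Z: 71 − 1 = 70.
Z = 70 is ytterbium, so the daughter is ytterbium-150.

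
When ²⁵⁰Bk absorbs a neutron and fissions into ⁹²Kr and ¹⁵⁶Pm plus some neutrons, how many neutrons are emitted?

Conserve mass number: 251 = 92 + 156 + k, so k = 251 − 248 = 3.
Check atomic number: 97 = 36 + 61 + 0 = 97. ✓

3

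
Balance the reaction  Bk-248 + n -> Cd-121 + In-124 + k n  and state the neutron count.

Conserve mass number: 249 = 121 + 124 + k, so k = 249 − 245 = 4.
Check atomic number: 97 = 48 + 49 + 0 = 97. ✓

4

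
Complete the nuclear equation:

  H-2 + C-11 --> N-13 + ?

Conserve mass number: 2 + 11 = 13 + A, so A = 0.
Conserve atomic number: 1 + 6 = 7 + Z, so Z = 0.
A = 0 and Z = 0 is γ — a gamma ray.

gamma ray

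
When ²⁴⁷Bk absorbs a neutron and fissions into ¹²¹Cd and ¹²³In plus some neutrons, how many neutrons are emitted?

4

Conserve mass number: 248 = 121 + 123 + k, so k = 248 − 244 = 4.
Check atomic number: 97 = 48 + 49 + 0 = 97. ✓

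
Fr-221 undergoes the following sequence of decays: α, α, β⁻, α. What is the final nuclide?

Pb-209

Start: (A, Z) = (221, 87).
After α: (217, 85).
After α: (213, 83).
After β⁻: (213, 84).
After α: (209, 82).
Z = 82 is lead.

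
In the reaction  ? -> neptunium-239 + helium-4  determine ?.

Conserve mass number: A = 239 + 4, so A = 243.
Conserve atomic number: Z = 93 + 2, so Z = 95.
Z = 95 is americium, so the species is americium-243.

Am-243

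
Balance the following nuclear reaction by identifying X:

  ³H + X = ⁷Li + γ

Conserve mass number: 3 + A = 7 + 0, so A = 4.
Conserve atomic number: 1 + Z = 3 + 0, so Z = 2.
A = 4 and Z = 2 is ⁴He — an alpha particle.

alpha particle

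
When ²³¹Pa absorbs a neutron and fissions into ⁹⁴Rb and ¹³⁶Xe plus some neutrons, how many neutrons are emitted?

2

Conserve mass number: 232 = 94 + 136 + k, so k = 232 − 230 = 2.
Check atomic number: 91 = 37 + 54 + 0 = 91. ✓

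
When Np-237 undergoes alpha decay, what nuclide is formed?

Pa-233

Alpha decay: mass number changes by -4, atomic number by -2.
A: 237 − 4 = 233; Z: 93 − 2 = 91.
Z = 91 is protactinium, so the daughter is Pa-233.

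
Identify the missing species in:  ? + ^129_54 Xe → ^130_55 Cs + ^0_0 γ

proton

Conserve mass number: A + 129 = 130 + 0, so A = 1.
Conserve atomic number: Z + 54 = 55 + 0, so Z = 1.
A = 1 and Z = 1 is ^1_1 H — a proton.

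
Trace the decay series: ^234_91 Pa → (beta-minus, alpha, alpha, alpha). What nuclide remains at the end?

Start: (A, Z) = (234, 91).
After β⁻: (234, 92).
After α: (230, 90).
After α: (226, 88).
After α: (222, 86).
Z = 86 is radon.

Rn-222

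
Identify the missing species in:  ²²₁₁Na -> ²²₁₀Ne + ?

Conserve mass number: 22 = 22 + A, so A = 0.
Conserve atomic number: 11 = 10 + Z, so Z = 1.
A = 0 and Z = 1 is ⁰₁e — a positron.

positron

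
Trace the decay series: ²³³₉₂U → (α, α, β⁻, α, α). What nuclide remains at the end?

Start: (A, Z) = (233, 92).
After α: (229, 90).
After α: (225, 88).
After β⁻: (225, 89).
After α: (221, 87).
After α: (217, 85).
Z = 85 is astatine.

At-217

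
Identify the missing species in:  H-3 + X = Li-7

Conserve mass number: 3 + A = 7, so A = 4.
Conserve atomic number: 1 + Z = 3, so Z = 2.
A = 4 and Z = 2 is He-4 — an alpha particle.

alpha particle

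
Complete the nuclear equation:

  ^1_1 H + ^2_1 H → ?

He-3

Conserve mass number: 1 + 2 = A, so A = 3.
Conserve atomic number: 1 + 1 = Z, so Z = 2.
Z = 2 is helium, so the species is ^3_2 He.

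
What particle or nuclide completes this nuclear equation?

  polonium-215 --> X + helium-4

Conserve mass number: 215 = A + 4, so A = 211.
Conserve atomic number: 84 = Z + 2, so Z = 82.
Z = 82 is lead, so the species is lead-211.

Pb-211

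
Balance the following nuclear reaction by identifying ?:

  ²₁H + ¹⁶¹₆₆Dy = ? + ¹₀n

Conserve mass number: 2 + 161 = A + 1, so A = 162.
Conserve atomic number: 1 + 66 = Z + 0, so Z = 67.
Z = 67 is holmium, so the species is ¹⁶²₆₇Ho.

Ho-162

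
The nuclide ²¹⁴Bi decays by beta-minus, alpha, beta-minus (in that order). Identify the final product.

Start: (A, Z) = (214, 83).
After β⁻: (214, 84).
After α: (210, 82).
After β⁻: (210, 83).
Z = 83 is bismuth.

Bi-210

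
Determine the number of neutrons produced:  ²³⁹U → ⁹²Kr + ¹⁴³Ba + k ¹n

4

Conserve mass number: 239 = 92 + 143 + k, so k = 239 − 235 = 4.
Check atomic number: 92 = 36 + 56 + 0 = 92. ✓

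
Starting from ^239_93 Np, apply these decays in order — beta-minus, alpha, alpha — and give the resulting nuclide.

Start: (A, Z) = (239, 93).
After β⁻: (239, 94).
After α: (235, 92).
After α: (231, 90).
Z = 90 is thorium.

Th-231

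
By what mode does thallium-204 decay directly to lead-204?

ΔA = 204 − 204 = 0; ΔZ = 82 − 81 = +1.
A is unchanged and Z rises by 1 — a neutron has become a proton (β⁻ decay).

beta-minus decay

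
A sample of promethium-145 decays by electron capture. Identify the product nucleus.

Nd-145

Electron capture: mass number changes by +0, atomic number by -1.
A: 145 = 145; Z: 61 − 1 = 60.
Z = 60 is neodymium, so the daughter is neodymium-145.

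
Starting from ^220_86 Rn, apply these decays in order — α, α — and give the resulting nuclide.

Start: (A, Z) = (220, 86).
After α: (216, 84).
After α: (212, 82).
Z = 82 is lead.

Pb-212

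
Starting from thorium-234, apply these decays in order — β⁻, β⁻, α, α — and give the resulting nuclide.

Ra-226

Start: (A, Z) = (234, 90).
After β⁻: (234, 91).
After β⁻: (234, 92).
After α: (230, 90).
After α: (226, 88).
Z = 88 is radium.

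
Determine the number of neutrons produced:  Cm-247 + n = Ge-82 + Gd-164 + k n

2

Conserve mass number: 248 = 82 + 164 + k, so k = 248 − 246 = 2.
Check atomic number: 96 = 32 + 64 + 0 = 96. ✓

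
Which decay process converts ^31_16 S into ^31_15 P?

beta-plus decay or electron capture

ΔA = 31 − 31 = 0; ΔZ = 15 − 16 = -1.
A is unchanged and Z drops by 1 — a proton has become a neutron (β⁺ emission or electron capture).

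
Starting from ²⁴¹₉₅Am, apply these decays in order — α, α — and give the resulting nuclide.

Pa-233

Start: (A, Z) = (241, 95).
After α: (237, 93).
After α: (233, 91).
Z = 91 is protactinium.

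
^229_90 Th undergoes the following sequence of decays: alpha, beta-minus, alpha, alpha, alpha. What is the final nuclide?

Start: (A, Z) = (229, 90).
After α: (225, 88).
After β⁻: (225, 89).
After α: (221, 87).
After α: (217, 85).
After α: (213, 83).
Z = 83 is bismuth.

Bi-213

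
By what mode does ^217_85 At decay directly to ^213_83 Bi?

ΔA = 213 − 217 = -4; ΔZ = 83 − 85 = -2.
A drops by 4 and Z drops by 2 — the signature of alpha emission.

alpha decay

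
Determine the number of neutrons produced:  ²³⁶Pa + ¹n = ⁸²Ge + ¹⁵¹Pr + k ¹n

Conserve mass number: 237 = 82 + 151 + k, so k = 237 − 233 = 4.
Check atomic number: 91 = 32 + 59 + 0 = 91. ✓

4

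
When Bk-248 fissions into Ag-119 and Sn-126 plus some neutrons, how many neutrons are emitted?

Conserve mass number: 248 = 119 + 126 + k, so k = 248 − 245 = 3.
Check atomic number: 97 = 47 + 50 + 0 = 97. ✓

3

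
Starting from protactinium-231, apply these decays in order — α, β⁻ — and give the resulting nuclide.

Th-227

Start: (A, Z) = (231, 91).
After α: (227, 89).
After β⁻: (227, 90).
Z = 90 is thorium.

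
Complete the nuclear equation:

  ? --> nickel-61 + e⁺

Cu-61

Conserve mass number: A = 61 + 0, so A = 61.
Conserve atomic number: Z = 28 + 1, so Z = 29.
Z = 29 is copper, so the species is copper-61.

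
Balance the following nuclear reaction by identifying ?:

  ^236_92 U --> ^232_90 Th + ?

alpha particle

Conserve mass number: 236 = 232 + A, so A = 4.
Conserve atomic number: 92 = 90 + Z, so Z = 2.
A = 4 and Z = 2 is ^4_2 He — an alpha particle.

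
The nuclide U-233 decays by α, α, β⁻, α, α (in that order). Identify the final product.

Start: (A, Z) = (233, 92).
After α: (229, 90).
After α: (225, 88).
After β⁻: (225, 89).
After α: (221, 87).
After α: (217, 85).
Z = 85 is astatine.

At-217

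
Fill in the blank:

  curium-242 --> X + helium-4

Conserve mass number: 242 = A + 4, so A = 238.
Conserve atomic number: 96 = Z + 2, so Z = 94.
Z = 94 is plutonium, so the species is plutonium-238.

Pu-238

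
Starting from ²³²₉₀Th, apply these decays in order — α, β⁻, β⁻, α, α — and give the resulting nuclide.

Rn-220

Start: (A, Z) = (232, 90).
After α: (228, 88).
After β⁻: (228, 89).
After β⁻: (228, 90).
After α: (224, 88).
After α: (220, 86).
Z = 86 is radon.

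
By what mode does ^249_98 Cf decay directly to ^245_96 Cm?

ΔA = 245 − 249 = -4; ΔZ = 96 − 98 = -2.
A drops by 4 and Z drops by 2 — the signature of alpha emission.

alpha decay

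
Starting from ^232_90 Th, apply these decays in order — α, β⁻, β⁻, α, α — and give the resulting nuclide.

Start: (A, Z) = (232, 90).
After α: (228, 88).
After β⁻: (228, 89).
After β⁻: (228, 90).
After α: (224, 88).
After α: (220, 86).
Z = 86 is radon.

Rn-220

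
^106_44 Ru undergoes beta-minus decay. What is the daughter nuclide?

Beta-minus decay: mass number changes by +0, atomic number by +1.
A: 106 = 106; Z: 44 + 1 = 45.
Z = 45 is rhodium, so the daughter is ^106_45 Rh.

Rh-106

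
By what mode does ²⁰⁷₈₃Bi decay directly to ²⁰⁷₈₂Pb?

ΔA = 207 − 207 = 0; ΔZ = 82 − 83 = -1.
A is unchanged and Z drops by 1 — a proton has become a neutron (β⁺ emission or electron capture).

beta-plus decay or electron capture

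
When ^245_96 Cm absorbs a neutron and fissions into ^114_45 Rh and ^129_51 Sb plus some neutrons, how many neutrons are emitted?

3

Conserve mass number: 246 = 114 + 129 + k, so k = 246 − 243 = 3.
Check atomic number: 96 = 45 + 51 + 0 = 96. ✓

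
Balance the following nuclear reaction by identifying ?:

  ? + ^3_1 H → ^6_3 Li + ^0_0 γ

He-3

Conserve mass number: A + 3 = 6 + 0, so A = 3.
Conserve atomic number: Z + 1 = 3 + 0, so Z = 2.
Z = 2 is helium, so the species is ^3_2 He.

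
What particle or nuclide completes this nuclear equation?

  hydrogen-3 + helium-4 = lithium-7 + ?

Conserve mass number: 3 + 4 = 7 + A, so A = 0.
Conserve atomic number: 1 + 2 = 3 + Z, so Z = 0.
A = 0 and Z = 0 is γ — a gamma ray.

gamma ray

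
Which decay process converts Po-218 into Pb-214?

ΔA = 214 − 218 = -4; ΔZ = 82 − 84 = -2.
A drops by 4 and Z drops by 2 — the signature of alpha emission.

alpha decay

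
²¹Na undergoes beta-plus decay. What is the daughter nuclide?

Beta-plus decay: mass number changes by +0, atomic number by -1.
A: 21 = 21; Z: 11 − 1 = 10.
Z = 10 is neon, so the daughter is ²¹Ne.

Ne-21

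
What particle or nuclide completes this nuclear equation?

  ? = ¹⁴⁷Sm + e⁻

Pm-147

Conserve mass number: A = 147 + 0, so A = 147.
Conserve atomic number: Z = 62 − 1, so Z = 61.
Z = 61 is promethium, so the species is ¹⁴⁷Pm.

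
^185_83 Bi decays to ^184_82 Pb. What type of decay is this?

ΔA = 184 − 185 = -1; ΔZ = 82 − 83 = -1.
A drops by 1 and Z drops by 1 — a proton was emitted.

proton emission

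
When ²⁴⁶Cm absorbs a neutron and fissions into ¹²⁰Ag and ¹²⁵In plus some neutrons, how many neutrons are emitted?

Conserve mass number: 247 = 120 + 125 + k, so k = 247 − 245 = 2.
Check atomic number: 96 = 47 + 49 + 0 = 96. ✓

2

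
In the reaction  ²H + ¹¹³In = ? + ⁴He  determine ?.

Conserve mass number: 2 + 113 = A + 4, so A = 111.
Conserve atomic number: 1 + 49 = Z + 2, so Z = 48.
Z = 48 is cadmium, so the species is ¹¹¹Cd.

Cd-111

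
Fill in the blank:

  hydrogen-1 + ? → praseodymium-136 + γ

Conserve mass number: 1 + A = 136 + 0, so A = 135.
Conserve atomic number: 1 + Z = 59 + 0, so Z = 58.
Z = 58 is cerium, so the species is cerium-135.

Ce-135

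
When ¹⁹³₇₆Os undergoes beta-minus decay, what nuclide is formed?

Beta-minus decay: mass number changes by +0, atomic number by +1.
A: 193 = 193; Z: 76 + 1 = 77.
Z = 77 is iridium, so the daughter is ¹⁹³₇₇Ir.

Ir-193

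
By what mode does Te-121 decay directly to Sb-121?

beta-plus decay or electron capture

ΔA = 121 − 121 = 0; ΔZ = 51 − 52 = -1.
A is unchanged and Z drops by 1 — a proton has become a neutron (β⁺ emission or electron capture).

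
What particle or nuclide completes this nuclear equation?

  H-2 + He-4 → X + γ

Li-6

Conserve mass number: 2 + 4 = A + 0, so A = 6.
Conserve atomic number: 1 + 2 = Z + 0, so Z = 3.
Z = 3 is lithium, so the species is Li-6.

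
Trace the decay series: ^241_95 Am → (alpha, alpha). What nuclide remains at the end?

Start: (A, Z) = (241, 95).
After α: (237, 93).
After α: (233, 91).
Z = 91 is protactinium.

Pa-233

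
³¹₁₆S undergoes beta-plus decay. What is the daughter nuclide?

P-31

Beta-plus decay: mass number changes by +0, atomic number by -1.
A: 31 = 31; Z: 16 − 1 = 15.
Z = 15 is phosphorus, so the daughter is ³¹₁₅P.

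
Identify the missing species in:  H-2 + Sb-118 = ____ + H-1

Conserve mass number: 2 + 118 = A + 1, so A = 119.
Conserve atomic number: 1 + 51 = Z + 1, so Z = 51.
Z = 51 is antimony, so the species is Sb-119.

Sb-119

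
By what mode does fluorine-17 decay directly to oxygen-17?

beta-plus decay or electron capture

ΔA = 17 − 17 = 0; ΔZ = 8 − 9 = -1.
A is unchanged and Z drops by 1 — a proton has become a neutron (β⁺ emission or electron capture).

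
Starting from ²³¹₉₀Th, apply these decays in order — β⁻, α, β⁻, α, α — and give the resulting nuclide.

Rn-219

Start: (A, Z) = (231, 90).
After β⁻: (231, 91).
After α: (227, 89).
After β⁻: (227, 90).
After α: (223, 88).
After α: (219, 86).
Z = 86 is radon.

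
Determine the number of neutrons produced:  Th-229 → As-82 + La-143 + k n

Conserve mass number: 229 = 82 + 143 + k, so k = 229 − 225 = 4.
Check atomic number: 90 = 33 + 57 + 0 = 90. ✓

4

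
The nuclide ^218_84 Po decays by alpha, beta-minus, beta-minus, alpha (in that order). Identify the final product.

Start: (A, Z) = (218, 84).
After α: (214, 82).
After β⁻: (214, 83).
After β⁻: (214, 84).
After α: (210, 82).
Z = 82 is lead.

Pb-210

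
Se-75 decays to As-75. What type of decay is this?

ΔA = 75 − 75 = 0; ΔZ = 33 − 34 = -1.
A is unchanged and Z drops by 1 — a proton has become a neutron (β⁺ emission or electron capture).

beta-plus decay or electron capture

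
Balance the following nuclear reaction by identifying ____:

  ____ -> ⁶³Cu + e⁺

Zn-63

Conserve mass number: A = 63 + 0, so A = 63.
Conserve atomic number: Z = 29 + 1, so Z = 30.
Z = 30 is zinc, so the species is ⁶³Zn.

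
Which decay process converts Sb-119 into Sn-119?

beta-plus decay or electron capture

ΔA = 119 − 119 = 0; ΔZ = 50 − 51 = -1.
A is unchanged and Z drops by 1 — a proton has become a neutron (β⁺ emission or electron capture).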